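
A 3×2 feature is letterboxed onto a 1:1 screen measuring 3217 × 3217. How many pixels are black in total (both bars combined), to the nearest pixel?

3449696 pixels

3×2 (1.500) > 1:1 (1.000), so the feature fills the width.
Content height = 3217 × 2/3 ≈ 2144.6667 px.
Black = 3217 − 2144.6667 = 1072.3333 px.
Across the 3217-px span: 1072.3333 × 3217 ≈ 3449696 px.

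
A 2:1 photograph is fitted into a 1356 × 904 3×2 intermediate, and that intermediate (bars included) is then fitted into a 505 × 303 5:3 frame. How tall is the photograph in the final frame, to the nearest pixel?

227 px

First fit — 2:1 into 1356×904 spans the width: 1356.00 × 678.00.
3×2 in 505×303: fills the height, so the intermediate becomes 454.50 × 303.00 — a scale of ×0.3352.
The photograph scales with it: height 678.00 × 0.3352 ≈ 227.25.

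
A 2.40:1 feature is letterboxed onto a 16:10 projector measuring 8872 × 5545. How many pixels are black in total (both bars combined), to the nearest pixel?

2.40:1 is wider than 16:10, so it spans the full width.
Content height = 8872 / 2.400 ≈ 3696.6667 px.
Black = 5545 − 3696.6667 = 1848.3333 px.
Across the 8872-px span: 1848.3333 × 8872 ≈ 16398413 px.

16398413 pixels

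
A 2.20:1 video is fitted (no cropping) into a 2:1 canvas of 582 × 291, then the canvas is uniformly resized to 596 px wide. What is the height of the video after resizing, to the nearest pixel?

271 px

In the 582×291 frame the video fills the width: height = 582 / 2.200 ≈ 264.55 px.
Resizing to 596 px wide multiplies everything by 1.0241: 264.55 → 270.91 px.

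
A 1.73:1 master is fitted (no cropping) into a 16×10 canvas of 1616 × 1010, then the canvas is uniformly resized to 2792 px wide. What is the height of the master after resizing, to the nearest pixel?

In the 1616×1010 frame the master fills the width: height = 1616 / 1.730 ≈ 934.10 px.
The frame scales by 2792/1616 = 1.7277; 934.10 × 1.7277 ≈ 1613.87 px.

1614 px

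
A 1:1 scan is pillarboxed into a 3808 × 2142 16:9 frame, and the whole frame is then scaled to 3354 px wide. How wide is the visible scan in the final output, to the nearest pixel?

1887 px

In the 3808×2142 frame the scan fills the height: width = 2142 × 1/1 ≈ 2142.00 px.
The frame scales by 3354/3808 = 0.8808; 2142.00 × 0.8808 ≈ 1886.62 px.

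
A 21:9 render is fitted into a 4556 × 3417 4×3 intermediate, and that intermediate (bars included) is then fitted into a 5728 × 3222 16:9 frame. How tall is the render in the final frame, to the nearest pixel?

1841 px

First fit — 21:9 into 4556×3417 spans the width: 4556.00 × 1952.57.
The 4×3 canvas is height-limited in 5728×3222, giving 4296.00 × 3222.00; scale factor 0.9429.
Applying the same ×0.9429: 1952.57 → 1841.14.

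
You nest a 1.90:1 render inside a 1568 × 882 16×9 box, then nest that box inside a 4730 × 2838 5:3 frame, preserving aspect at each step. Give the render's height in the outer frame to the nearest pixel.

2489 px

1.90:1 in 1568×882: fills the width, so the render is 1568.00 × 825.26.
16×9 in 4730×2838: fills the width, so the intermediate becomes 4730.00 × 2660.62 — a scale of ×3.0166.
So the render's height is 825.26 × 3.0166 ≈ 2489.47.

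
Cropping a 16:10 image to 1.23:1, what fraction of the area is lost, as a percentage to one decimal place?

1.23:1 is narrower than 16:10, so the crop keeps the full height and trims the width.
Area ratio = (1.230)/(1.600) = 76.88%; the remaining 23.12% is cropped out.

23.1%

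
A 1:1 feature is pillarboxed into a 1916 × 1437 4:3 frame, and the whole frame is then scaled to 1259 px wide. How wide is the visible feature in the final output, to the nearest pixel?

Fitted into 1916×1437, the feature spans the height; its width is 1437 × 1/1 ≈ 1437.00 px.
Scaling 1916 → 1259 is ×0.6571, so the width becomes 1437.00 × 0.6571 ≈ 944.25 px.

944 px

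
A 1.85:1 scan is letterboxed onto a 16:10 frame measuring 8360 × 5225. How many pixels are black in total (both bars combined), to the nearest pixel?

5902838 pixels

1.85:1 is wider than 16:10, so it spans the full width.
The scan is 8360 / 1.850 ≈ 4518.9189 px tall.
5225 − 4518.9189 = 706.0811 px of bars.
That's 706.0811 × 8360 ≈ 5902838 black pixels.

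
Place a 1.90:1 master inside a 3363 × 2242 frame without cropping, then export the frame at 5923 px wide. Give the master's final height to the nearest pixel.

At 3363×2242 the master is width-limited, so height = 3363 / 1.900 ≈ 1770.00 px.
Scaling 3363 → 5923 is ×1.7612, so the height becomes 1770.00 × 1.7612 ≈ 3117.37 px.

3117 px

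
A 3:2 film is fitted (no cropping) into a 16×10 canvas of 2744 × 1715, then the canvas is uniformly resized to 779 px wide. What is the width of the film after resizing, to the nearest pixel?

At 2744×1715 the film is height-limited, so width = 1715 × 3/2 ≈ 2572.50 px.
Scaling 2744 → 779 is ×0.2839, so the width becomes 2572.50 × 0.2839 ≈ 730.31 px.

730 px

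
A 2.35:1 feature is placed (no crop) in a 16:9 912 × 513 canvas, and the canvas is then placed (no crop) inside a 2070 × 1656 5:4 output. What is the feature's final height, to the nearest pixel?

881 px

2.35:1 in 912×513: fills the width, so the feature is 912.00 × 388.09.
16:9 in 2070×1656: fills the width, so the intermediate becomes 2070.00 × 1164.38 — a scale of ×2.2697.
The feature scales with it: height 388.09 × 2.2697 ≈ 880.85.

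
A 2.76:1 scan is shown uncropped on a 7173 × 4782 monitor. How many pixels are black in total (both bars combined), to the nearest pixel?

2.76:1 is wider than 3:2, so it spans the full width.
That makes the image 2598.9130 px tall (7173 / 2.760).
Black = 4782 − 2598.9130 = 2183.0870 px.
Bar area = 2183.0870 × 7173 ≈ 15659283 px.

15659283 pixels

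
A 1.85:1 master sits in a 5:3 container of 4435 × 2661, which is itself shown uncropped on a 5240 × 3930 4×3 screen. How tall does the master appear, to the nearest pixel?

2832 px

1.85:1 in 4435×2661: fills the width, so the master is 4435.00 × 2397.30.
The 5:3 canvas is width-limited in 5240×3930, giving 5240.00 × 3144.00; scale factor 1.1815.
The master scales with it: height 2397.30 × 1.1815 ≈ 2832.43.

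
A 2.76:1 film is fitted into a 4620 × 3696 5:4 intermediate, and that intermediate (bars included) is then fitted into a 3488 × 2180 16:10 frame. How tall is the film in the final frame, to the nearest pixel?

987 px

2.76:1 in 4620×3696: fills the width, so the film is 4620.00 × 1673.91.
Second fit — the 5:4 canvas into 3488×2180 spans the height: 2725.00 × 2180.00 (×0.5898 from 4620×3696).
Applying the same ×0.5898: 1673.91 → 987.32.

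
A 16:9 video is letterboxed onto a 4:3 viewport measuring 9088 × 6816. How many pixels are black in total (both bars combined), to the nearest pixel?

16:9 is wider than 4:3, so it spans the full width.
The video is 9088 × 9/16 ≈ 5112.0000 px tall.
Black = 6816 − 5112.0000 = 1704.0000 px.
Across the 9088-px span: 1704.0000 × 9088 ≈ 15485952 px.

15485952 pixels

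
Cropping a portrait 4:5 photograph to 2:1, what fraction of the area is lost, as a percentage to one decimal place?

2:1 is wider than portrait 4:5, so the crop keeps the full width and trims the height.
Fraction kept = (0.800)/(2.000) ≈ 40.00%, so 60.00% is lost.

60.0%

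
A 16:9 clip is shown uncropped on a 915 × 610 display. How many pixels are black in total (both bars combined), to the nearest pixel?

Since 1.778 > 1.500, the clip is width-limited.
That makes the image 514.6875 px tall (915 × 9/16).
Leftover height: 610 − 514.6875 = 95.3125 px.
Bar area = 95.3125 × 915 ≈ 87211 px.

87211 pixels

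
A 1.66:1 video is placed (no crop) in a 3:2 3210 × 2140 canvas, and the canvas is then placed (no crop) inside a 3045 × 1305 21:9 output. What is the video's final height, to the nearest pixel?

1.66:1 in 3210×2140: fills the width, so the video is 3210.00 × 1933.73.
3:2 in 3045×1305: fills the height, so the intermediate becomes 1957.50 × 1305.00 — a scale of ×0.6098.
The video scales with it: height 1933.73 × 0.6098 ≈ 1179.22.

1179 px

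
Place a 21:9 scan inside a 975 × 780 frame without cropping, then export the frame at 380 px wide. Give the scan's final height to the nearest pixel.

Fitted into 975×780, the scan spans the width; its height is 975 × 9/21 ≈ 417.86 px.
The frame scales by 380/975 = 0.3897; 417.86 × 0.3897 ≈ 162.86 px.

163 px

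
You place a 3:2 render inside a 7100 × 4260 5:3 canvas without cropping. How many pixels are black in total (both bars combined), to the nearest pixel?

3024600 pixels

Since 1.500 < 1.667, the render is height-limited.
The render is 4260 × 3/2 ≈ 6390.0000 px wide.
Leftover width: 7100 − 6390.0000 = 710.0000 px.
Across the 4260-px span: 710.0000 × 4260 ≈ 3024600 px.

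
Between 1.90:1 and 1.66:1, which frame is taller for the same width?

1.66:1

1.9 and 1.66; 1.9 > 1.66. The smaller width-to-height ratio is the taller frame.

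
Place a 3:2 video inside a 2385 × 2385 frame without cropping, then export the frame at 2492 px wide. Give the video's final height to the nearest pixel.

Fitted into 2385×2385, the video spans the width; its height is 2385 × 2/3 ≈ 1590.00 px.
Scaling 2385 → 2492 is ×1.0449, so the height becomes 1590.00 × 1.0449 ≈ 1661.33 px.

1661 px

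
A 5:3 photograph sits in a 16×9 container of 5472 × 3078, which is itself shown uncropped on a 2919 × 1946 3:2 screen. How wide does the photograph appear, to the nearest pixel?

2737 px

5:3 in 5472×3078: fills the height, so the photograph is 5130.00 × 3078.00.
16×9 in 2919×1946: fills the width, so the intermediate becomes 2919.00 × 1641.94 — a scale of ×0.5334.
So the photograph's width is 5130.00 × 0.5334 ≈ 2736.56.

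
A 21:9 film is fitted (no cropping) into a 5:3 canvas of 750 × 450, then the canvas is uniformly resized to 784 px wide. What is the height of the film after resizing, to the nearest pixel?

336 px

At 750×450 the film is width-limited, so height = 750 × 9/21 ≈ 321.43 px.
The frame scales by 784/750 = 1.0453; 321.43 × 1.0453 ≈ 336.00 px.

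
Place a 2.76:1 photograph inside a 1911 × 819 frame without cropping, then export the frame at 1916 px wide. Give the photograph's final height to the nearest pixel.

Fitted into 1911×819, the photograph spans the width; its height is 1911 / 2.760 ≈ 692.39 px.
The frame scales by 1916/1911 = 1.0026; 692.39 × 1.0026 ≈ 694.20 px.

694 px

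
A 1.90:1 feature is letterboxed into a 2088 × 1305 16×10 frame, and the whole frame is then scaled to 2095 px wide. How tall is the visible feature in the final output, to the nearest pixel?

At 2088×1305 the feature is width-limited, so height = 2088 / 1.900 ≈ 1098.95 px.
Scaling 2088 → 2095 is ×1.0034, so the height becomes 1098.95 × 1.0034 ≈ 1102.63 px.

1103 px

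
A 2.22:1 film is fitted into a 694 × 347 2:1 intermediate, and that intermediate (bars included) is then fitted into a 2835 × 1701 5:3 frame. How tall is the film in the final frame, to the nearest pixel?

First fit — 2.22:1 into 694×347 spans the width: 694.00 × 312.61.
Second fit — the 2:1 canvas into 2835×1701 spans the width: 2835.00 × 1417.50 (×4.0850 from 694×347).
Applying the same ×4.0850: 312.61 → 1277.03.

1277 px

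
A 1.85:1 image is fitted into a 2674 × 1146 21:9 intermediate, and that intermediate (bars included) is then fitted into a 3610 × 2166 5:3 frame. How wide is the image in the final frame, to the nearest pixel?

2862 px

First fit — 1.85:1 into 2674×1146 spans the height: 2120.10 × 1146.00.
21:9 in 3610×2166: fills the width, so the intermediate becomes 3610.00 × 1547.14 — a scale of ×1.3500.
So the image's width is 2120.10 × 1.3500 ≈ 2862.21.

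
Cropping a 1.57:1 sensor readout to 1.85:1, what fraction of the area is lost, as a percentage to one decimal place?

1.85:1 is wider than 1.57:1, so the crop keeps the full width and trims the height.
(1.570)/(1.850) ≈ 0.849 of the area survives, leaving 15.14% discarded.

15.1%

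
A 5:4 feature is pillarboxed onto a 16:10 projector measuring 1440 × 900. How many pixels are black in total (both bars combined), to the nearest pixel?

283500 pixels

5:4 (1.250) < 16:10 (1.600), so the feature fills the height.
Content width = 900 × 5/4 ≈ 1125.0000 px.
Leftover width: 1440 − 1125.0000 = 315.0000 px.
That's 315.0000 × 900 ≈ 283500 black pixels.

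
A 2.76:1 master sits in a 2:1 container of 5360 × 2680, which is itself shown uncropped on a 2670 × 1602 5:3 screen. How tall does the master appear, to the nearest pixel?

967 px

First fit — 2.76:1 into 5360×2680 spans the width: 5360.00 × 1942.03.
2:1 in 2670×1602: fills the width, so the intermediate becomes 2670.00 × 1335.00 — a scale of ×0.4981.
The master scales with it: height 1942.03 × 0.4981 ≈ 967.39.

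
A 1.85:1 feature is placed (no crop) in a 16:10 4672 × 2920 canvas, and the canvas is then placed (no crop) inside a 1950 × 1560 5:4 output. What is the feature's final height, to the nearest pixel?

1054 px

1.85:1 in 4672×2920: fills the width, so the feature is 4672.00 × 2525.41.
Second fit — the 16:10 canvas into 1950×1560 spans the width: 1950.00 × 1218.75 (×0.4174 from 4672×2920).
The feature scales with it: height 2525.41 × 0.4174 ≈ 1054.05.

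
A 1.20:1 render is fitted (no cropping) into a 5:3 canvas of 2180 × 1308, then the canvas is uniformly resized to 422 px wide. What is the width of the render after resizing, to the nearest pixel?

304 px

Fitted into 2180×1308, the render spans the height; its width is 1308 × 1.200 ≈ 1569.60 px.
Resizing to 422 px wide multiplies everything by 0.1936: 1569.60 → 303.84 px.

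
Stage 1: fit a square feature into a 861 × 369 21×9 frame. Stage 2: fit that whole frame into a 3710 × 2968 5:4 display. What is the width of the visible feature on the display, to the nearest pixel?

1590 px

First fit — square into 861×369 spans the height: 369.00 × 369.00.
21×9 in 3710×2968: fills the width, so the intermediate becomes 3710.00 × 1590.00 — a scale of ×4.3089.
The feature scales with it: width 369.00 × 4.3089 ≈ 1590.00.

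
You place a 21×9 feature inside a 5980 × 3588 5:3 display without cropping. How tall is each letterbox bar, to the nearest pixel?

513 px

Since 2.333 > 1.667, the feature is width-limited.
Content height = 5980 × 9/21 ≈ 2562.86 px.
Black = 3588 − 2562.86 = 1025.14 px, or 512.57 per bar.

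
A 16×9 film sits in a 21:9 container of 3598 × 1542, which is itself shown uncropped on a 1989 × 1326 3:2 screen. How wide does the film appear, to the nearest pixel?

First fit — 16×9 into 3598×1542 spans the height: 2741.33 × 1542.00.
The 21:9 canvas is width-limited in 1989×1326, giving 1989.00 × 852.43; scale factor 0.5528.
Applying the same ×0.5528: 2741.33 → 1515.43.

1515 px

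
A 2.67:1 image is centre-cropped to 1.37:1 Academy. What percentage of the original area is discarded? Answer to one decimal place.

48.7%

Going from 2.67:1 to 1.37:1 Academy means cutting width while keeping height.
(1.370)/(2.670) ≈ 0.513 of the area survives, leaving 48.69% discarded.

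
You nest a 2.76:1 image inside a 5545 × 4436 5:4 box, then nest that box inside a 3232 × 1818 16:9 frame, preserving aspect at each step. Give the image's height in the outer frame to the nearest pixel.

First fit — 2.76:1 into 5545×4436 spans the width: 5545.00 × 2009.06.
Second fit — the 5:4 canvas into 3232×1818 spans the height: 2272.50 × 1818.00 (×0.4098 from 5545×4436).
So the image's height is 2009.06 × 0.4098 ≈ 823.37.

823 px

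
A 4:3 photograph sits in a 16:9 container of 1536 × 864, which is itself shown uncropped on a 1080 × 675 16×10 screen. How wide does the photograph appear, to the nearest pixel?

First fit — 4:3 into 1536×864 spans the height: 1152.00 × 864.00.
Second fit — the 16:9 canvas into 1080×675 spans the width: 1080.00 × 607.50 (×0.7031 from 1536×864).
So the photograph's width is 1152.00 × 0.7031 ≈ 810.00.

810 px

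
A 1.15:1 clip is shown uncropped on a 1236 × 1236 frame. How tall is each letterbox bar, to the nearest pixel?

81 px

1.15:1 is wider than square, so it spans the full width.
Content height = 1236 / 1.150 ≈ 1074.78 px.
1236 − 1074.78 = 161.22 px of bars (80.61 each).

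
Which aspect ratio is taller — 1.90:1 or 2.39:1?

1.9 and 2.39; 2.39 > 1.9. The smaller width-to-height ratio is the taller frame.

1.90:1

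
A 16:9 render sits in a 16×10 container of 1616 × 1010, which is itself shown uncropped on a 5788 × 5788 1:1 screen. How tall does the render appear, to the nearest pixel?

Inside the 1616×1010 canvas the render is width-limited at 1616.00 × 909.00.
16×10 in 5788×5788: fills the width, so the intermediate becomes 5788.00 × 3617.50 — a scale of ×3.5817.
So the render's height is 909.00 × 3.5817 ≈ 3255.75.

3256 px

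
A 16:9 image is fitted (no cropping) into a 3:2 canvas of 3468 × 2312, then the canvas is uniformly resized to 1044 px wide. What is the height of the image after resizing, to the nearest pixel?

Fitted into 3468×2312, the image spans the width; its height is 3468 × 9/16 ≈ 1950.75 px.
The frame scales by 1044/3468 = 0.3010; 1950.75 × 0.3010 ≈ 587.25 px.

587 px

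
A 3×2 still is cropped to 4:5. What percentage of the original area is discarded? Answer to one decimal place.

Going from 3×2 to 4:5 means cutting width while keeping height.
(0.800)/(1.500) ≈ 0.533 of the area survives, leaving 46.67% discarded.

46.7%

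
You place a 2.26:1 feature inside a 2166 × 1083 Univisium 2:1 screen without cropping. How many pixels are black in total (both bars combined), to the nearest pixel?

Since 2.260 > 2.000, the feature is width-limited.
The feature is 2166 / 2.260 ≈ 958.4071 px tall.
Black = 1083 − 958.4071 = 124.5929 px.
Across the 2166-px span: 124.5929 × 2166 ≈ 269868 px.

269868 pixels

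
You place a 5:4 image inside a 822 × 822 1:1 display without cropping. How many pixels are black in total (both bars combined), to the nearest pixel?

Since 1.250 > 1.000, the image is width-limited.
Content height = 822 × 4/5 ≈ 657.6000 px.
Black = 822 − 657.6000 = 164.4000 px.
Across the 822-px span: 164.4000 × 822 ≈ 135137 px.

135137 pixels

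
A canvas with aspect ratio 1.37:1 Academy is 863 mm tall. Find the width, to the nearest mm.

At 1.37:1 Academy, 863 × 1.370 ≈ 1182.31.

1182 mm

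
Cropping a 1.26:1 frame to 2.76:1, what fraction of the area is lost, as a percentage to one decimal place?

54.3%

Going from 1.26:1 to 2.76:1 means cutting height while keeping width.
Area ratio = (1.260)/(2.760) = 45.65%; the remaining 54.35% is cropped out.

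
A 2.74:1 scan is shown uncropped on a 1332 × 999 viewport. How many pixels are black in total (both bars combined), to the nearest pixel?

2.74:1 is wider than 4:3, so it spans the full width.
Content height = 1332 / 2.740 ≈ 486.1314 px.
999 − 486.1314 = 512.8686 px of bars.
Across the 1332-px span: 512.8686 × 1332 ≈ 683141 px.

683141 pixels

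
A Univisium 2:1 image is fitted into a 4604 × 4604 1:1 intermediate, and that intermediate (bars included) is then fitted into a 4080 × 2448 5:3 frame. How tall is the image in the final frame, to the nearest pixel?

First fit — Univisium 2:1 into 4604×4604 spans the width: 4604.00 × 2302.00.
1:1 in 4080×2448: fills the height, so the intermediate becomes 2448.00 × 2448.00 — a scale of ×0.5317.
Applying the same ×0.5317: 2302.00 → 1224.00.

1224 px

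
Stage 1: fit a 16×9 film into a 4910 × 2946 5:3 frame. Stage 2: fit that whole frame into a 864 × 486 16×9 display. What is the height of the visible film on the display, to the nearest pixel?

456 px

First fit — 16×9 into 4910×2946 spans the width: 4910.00 × 2761.88.
5:3 in 864×486: fills the height, so the intermediate becomes 810.00 × 486.00 — a scale of ×0.1650.
So the film's height is 2761.88 × 0.1650 ≈ 455.62.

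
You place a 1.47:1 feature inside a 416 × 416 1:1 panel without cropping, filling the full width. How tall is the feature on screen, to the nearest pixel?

283 px

That makes the image 282.99 px tall (416 / 1.470).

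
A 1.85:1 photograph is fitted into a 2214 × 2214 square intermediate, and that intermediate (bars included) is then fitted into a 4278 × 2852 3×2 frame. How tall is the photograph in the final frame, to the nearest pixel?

Inside the 2214×2214 canvas the photograph is width-limited at 2214.00 × 1196.76.
square in 4278×2852: fills the height, so the intermediate becomes 2852.00 × 2852.00 — a scale of ×1.2882.
The photograph scales with it: height 1196.76 × 1.2882 ≈ 1541.62.

1542 px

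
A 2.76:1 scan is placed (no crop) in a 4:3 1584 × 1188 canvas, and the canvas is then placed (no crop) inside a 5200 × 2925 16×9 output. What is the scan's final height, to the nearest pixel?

First fit — 2.76:1 into 1584×1188 spans the width: 1584.00 × 573.91.
Second fit — the 4:3 canvas into 5200×2925 spans the height: 3900.00 × 2925.00 (×2.4621 from 1584×1188).
The scan scales with it: height 573.91 × 2.4621 ≈ 1413.04.

1413 px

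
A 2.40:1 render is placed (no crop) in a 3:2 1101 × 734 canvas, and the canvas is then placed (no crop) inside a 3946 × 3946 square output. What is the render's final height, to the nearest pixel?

1644 px

First fit — 2.40:1 into 1101×734 spans the width: 1101.00 × 458.75.
3:2 in 3946×3946: fills the width, so the intermediate becomes 3946.00 × 2630.67 — a scale of ×3.5840.
So the render's height is 458.75 × 3.5840 ≈ 1644.17.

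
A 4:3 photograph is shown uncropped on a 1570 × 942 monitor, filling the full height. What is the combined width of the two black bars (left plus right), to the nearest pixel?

314 px

Content width = 942 × 4/3 ≈ 1256.00 px.
Leftover width: 1570 − 1256.00 = 314.00 px.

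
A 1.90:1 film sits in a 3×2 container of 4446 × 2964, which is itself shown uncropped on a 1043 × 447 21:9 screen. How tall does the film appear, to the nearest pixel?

1.90:1 in 4446×2964: fills the width, so the film is 4446.00 × 2340.00.
Second fit — the 3×2 canvas into 1043×447 spans the height: 670.50 × 447.00 (×0.1508 from 4446×2964).
Applying the same ×0.1508: 2340.00 → 352.89.

353 px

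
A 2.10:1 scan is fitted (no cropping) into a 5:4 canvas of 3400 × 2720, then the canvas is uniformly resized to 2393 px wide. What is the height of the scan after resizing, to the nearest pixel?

In the 3400×2720 frame the scan fills the width: height = 3400 / 2.100 ≈ 1619.05 px.
The frame scales by 2393/3400 = 0.7038; 1619.05 × 0.7038 ≈ 1139.52 px.

1140 px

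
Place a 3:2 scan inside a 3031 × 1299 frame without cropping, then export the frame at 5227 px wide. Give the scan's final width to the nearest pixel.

In the 3031×1299 frame the scan fills the height: width = 1299 × 3/2 ≈ 1948.50 px.
Resizing to 5227 px wide multiplies everything by 1.7245: 1948.50 → 3360.21 px.

3360 px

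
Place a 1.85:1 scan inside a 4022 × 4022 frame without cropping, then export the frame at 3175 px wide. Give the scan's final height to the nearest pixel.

1716 px

Fitted into 4022×4022, the scan spans the width; its height is 4022 / 1.850 ≈ 2174.05 px.
Scaling 4022 → 3175 is ×0.7894, so the height becomes 2174.05 × 0.7894 ≈ 1716.22 px.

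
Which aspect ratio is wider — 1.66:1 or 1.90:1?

1.90:1

1.66 and 1.9; 1.9 > 1.66.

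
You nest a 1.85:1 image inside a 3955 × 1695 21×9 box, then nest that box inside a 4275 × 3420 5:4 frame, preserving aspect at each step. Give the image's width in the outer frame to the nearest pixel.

3389 px

Inside the 3955×1695 canvas the image is height-limited at 3135.75 × 1695.00.
The 21×9 canvas is width-limited in 4275×3420, giving 4275.00 × 1832.14; scale factor 1.0809.
The image scales with it: width 3135.75 × 1.0809 ≈ 3389.46.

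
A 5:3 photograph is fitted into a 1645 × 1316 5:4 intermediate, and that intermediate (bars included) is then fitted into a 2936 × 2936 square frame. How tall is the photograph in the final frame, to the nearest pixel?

1762 px

Inside the 1645×1316 canvas the photograph is width-limited at 1645.00 × 987.00.
5:4 in 2936×2936: fills the width, so the intermediate becomes 2936.00 × 2348.80 — a scale of ×1.7848.
The photograph scales with it: height 987.00 × 1.7848 ≈ 1761.60.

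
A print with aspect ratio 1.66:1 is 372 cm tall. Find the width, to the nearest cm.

618 cm

372 × 1.660 = 617.52.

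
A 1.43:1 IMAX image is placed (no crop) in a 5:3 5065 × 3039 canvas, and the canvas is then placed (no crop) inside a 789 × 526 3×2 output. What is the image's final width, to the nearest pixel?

677 px

First fit — 1.43:1 IMAX into 5065×3039 spans the height: 4345.77 × 3039.00.
5:3 in 789×526: fills the width, so the intermediate becomes 789.00 × 473.40 — a scale of ×0.1558.
The image scales with it: width 4345.77 × 0.1558 ≈ 676.96.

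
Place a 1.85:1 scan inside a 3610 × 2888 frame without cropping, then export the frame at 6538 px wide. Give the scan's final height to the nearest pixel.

3534 px

At 3610×2888 the scan is width-limited, so height = 3610 / 1.850 ≈ 1951.35 px.
Scaling 3610 → 6538 is ×1.8111, so the height becomes 1951.35 × 1.8111 ≈ 3534.05 px.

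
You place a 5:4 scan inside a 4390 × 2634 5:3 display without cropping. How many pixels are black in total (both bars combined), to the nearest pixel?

2890815 pixels

Since 1.250 < 1.667, the scan is height-limited.
The scan is 2634 × 5/4 ≈ 3292.5000 px wide.
Black = 4390 − 3292.5000 = 1097.5000 px.
Bar area = 1097.5000 × 2634 ≈ 2890815 px.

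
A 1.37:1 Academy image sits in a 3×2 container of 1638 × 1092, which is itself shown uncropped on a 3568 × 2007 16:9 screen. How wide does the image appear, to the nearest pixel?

2750 px

First fit — 1.37:1 Academy into 1638×1092 spans the height: 1496.04 × 1092.00.
Second fit — the 3×2 canvas into 3568×2007 spans the height: 3010.50 × 2007.00 (×1.8379 from 1638×1092).
The image scales with it: width 1496.04 × 1.8379 ≈ 2749.59.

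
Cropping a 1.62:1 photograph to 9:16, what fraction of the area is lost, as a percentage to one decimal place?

Going from 1.62:1 to 9:16 means cutting width while keeping height.
Fraction kept = (0.562)/(1.620) ≈ 34.72%, so 65.28% is lost.

65.3%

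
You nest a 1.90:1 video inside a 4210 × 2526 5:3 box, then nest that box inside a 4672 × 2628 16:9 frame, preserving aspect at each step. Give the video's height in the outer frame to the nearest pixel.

First fit — 1.90:1 into 4210×2526 spans the width: 4210.00 × 2215.79.
The 5:3 canvas is height-limited in 4672×2628, giving 4380.00 × 2628.00; scale factor 1.0404.
The video scales with it: height 2215.79 × 1.0404 ≈ 2305.26.

2305 px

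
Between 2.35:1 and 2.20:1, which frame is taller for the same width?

2.35 and 2.2; 2.35 > 2.2. The smaller width-to-height ratio is the taller frame.

2.20:1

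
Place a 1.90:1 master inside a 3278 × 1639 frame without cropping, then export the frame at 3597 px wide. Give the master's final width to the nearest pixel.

3417 px

At 3278×1639 the master is height-limited, so width = 1639 × 1.900 ≈ 3114.10 px.
The frame scales by 3597/3278 = 1.0973; 3114.10 × 1.0973 ≈ 3417.15 px.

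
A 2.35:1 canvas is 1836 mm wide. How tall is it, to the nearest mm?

1836 / 2.350 = 781.28.

781 mm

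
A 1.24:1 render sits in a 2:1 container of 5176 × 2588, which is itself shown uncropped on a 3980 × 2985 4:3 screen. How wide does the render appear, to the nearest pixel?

1.24:1 in 5176×2588: fills the height, so the render is 3209.12 × 2588.00.
Second fit — the 2:1 canvas into 3980×2985 spans the width: 3980.00 × 1990.00 (×0.7689 from 5176×2588).
Applying the same ×0.7689: 3209.12 → 2467.60.

2468 px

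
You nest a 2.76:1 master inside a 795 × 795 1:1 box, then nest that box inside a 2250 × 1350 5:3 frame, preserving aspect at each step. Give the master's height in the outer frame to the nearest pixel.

489 px

2.76:1 in 795×795: fills the width, so the master is 795.00 × 288.04.
1:1 in 2250×1350: fills the height, so the intermediate becomes 1350.00 × 1350.00 — a scale of ×1.6981.
Applying the same ×1.6981: 288.04 → 489.13.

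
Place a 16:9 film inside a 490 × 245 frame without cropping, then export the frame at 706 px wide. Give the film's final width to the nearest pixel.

In the 490×245 frame the film fills the height: width = 245 × 16/9 ≈ 435.56 px.
Resizing to 706 px wide multiplies everything by 1.4408: 435.56 → 627.56 px.

628 px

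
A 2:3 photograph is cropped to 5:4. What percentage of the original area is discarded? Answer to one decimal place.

The width stays; only height is cut (since 5:4 is wider than 2:3).
Fraction kept = (0.667)/(1.250) ≈ 53.33%, so 46.67% is lost.

46.7%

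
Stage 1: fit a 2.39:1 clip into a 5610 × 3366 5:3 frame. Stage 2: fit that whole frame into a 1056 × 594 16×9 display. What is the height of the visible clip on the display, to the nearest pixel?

2.39:1 in 5610×3366: fills the width, so the clip is 5610.00 × 2347.28.
Second fit — the 5:3 canvas into 1056×594 spans the height: 990.00 × 594.00 (×0.1765 from 5610×3366).
Applying the same ×0.1765: 2347.28 → 414.23.

414 px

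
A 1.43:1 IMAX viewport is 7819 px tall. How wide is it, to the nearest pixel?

11181 px

Width = 7819 × 1.430 = 11181.17.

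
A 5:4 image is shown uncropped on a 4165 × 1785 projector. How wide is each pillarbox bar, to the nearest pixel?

Since 1.250 < 2.333, the image is height-limited.
That makes the image 2231.25 px wide (1785 × 5/4).
Black = 4165 − 2231.25 = 1933.75 px, or 966.88 per bar.

967 px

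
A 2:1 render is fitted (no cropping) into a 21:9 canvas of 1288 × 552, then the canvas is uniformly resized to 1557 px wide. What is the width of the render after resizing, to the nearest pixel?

1335 px

In the 1288×552 frame the render fills the height: width = 552 × 2/1 ≈ 1104.00 px.
Scaling 1288 → 1557 is ×1.2089, so the width becomes 1104.00 × 1.2089 ≈ 1334.57 px.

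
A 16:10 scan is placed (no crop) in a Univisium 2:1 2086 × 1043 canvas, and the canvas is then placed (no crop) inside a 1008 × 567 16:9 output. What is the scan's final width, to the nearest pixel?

Inside the 2086×1043 canvas the scan is height-limited at 1668.80 × 1043.00.
The Univisium 2:1 canvas is width-limited in 1008×567, giving 1008.00 × 504.00; scale factor 0.4832.
Applying the same ×0.4832: 1668.80 → 806.40.

806 px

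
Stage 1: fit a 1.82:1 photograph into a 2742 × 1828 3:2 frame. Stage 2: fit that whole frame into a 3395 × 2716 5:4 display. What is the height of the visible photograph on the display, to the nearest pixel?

Inside the 2742×1828 canvas the photograph is width-limited at 2742.00 × 1506.59.
3:2 in 3395×2716: fills the width, so the intermediate becomes 3395.00 × 2263.33 — a scale of ×1.2381.
So the photograph's height is 1506.59 × 1.2381 ≈ 1865.38.

1865 px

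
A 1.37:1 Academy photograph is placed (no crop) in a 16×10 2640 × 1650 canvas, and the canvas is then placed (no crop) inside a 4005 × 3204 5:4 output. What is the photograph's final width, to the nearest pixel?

3429 px

Inside the 2640×1650 canvas the photograph is height-limited at 2260.50 × 1650.00.
The 16×10 canvas is width-limited in 4005×3204, giving 4005.00 × 2503.12; scale factor 1.5170.
Applying the same ×1.5170: 2260.50 → 3429.28.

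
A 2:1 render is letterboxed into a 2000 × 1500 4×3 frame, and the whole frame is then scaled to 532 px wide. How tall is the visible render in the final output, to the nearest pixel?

In the 2000×1500 frame the render fills the width: height = 2000 × 1/2 ≈ 1000.00 px.
Scaling 2000 → 532 is ×0.2660, so the height becomes 1000.00 × 0.2660 ≈ 266.00 px.

266 px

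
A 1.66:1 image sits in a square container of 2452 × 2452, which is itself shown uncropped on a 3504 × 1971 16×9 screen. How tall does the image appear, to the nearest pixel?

1187 px

Inside the 2452×2452 canvas the image is width-limited at 2452.00 × 1477.11.
Second fit — the square canvas into 3504×1971 spans the height: 1971.00 × 1971.00 (×0.8038 from 2452×2452).
The image scales with it: height 1477.11 × 0.8038 ≈ 1187.35.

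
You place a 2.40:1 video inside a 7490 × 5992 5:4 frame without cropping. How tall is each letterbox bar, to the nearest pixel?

2.40:1 (2.400) > 5:4 (1.250), so the video fills the width.
The video is 7490 / 2.400 ≈ 3120.83 px tall.
Black = 5992 − 3120.83 = 2871.17 px, or 1435.58 per bar.

1436 px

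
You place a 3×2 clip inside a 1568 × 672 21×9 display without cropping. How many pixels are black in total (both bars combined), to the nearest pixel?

3×2 (1.500) < 21×9 (2.333), so the clip fills the height.
The clip is 672 × 3/2 ≈ 1008.0000 px wide.
Black = 1568 − 1008.0000 = 560.0000 px.
Bar area = 560.0000 × 672 ≈ 376320 px.

376320 pixels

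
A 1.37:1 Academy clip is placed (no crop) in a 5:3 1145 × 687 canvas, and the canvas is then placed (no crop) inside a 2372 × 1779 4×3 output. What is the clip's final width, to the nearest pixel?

Inside the 1145×687 canvas the clip is height-limited at 941.19 × 687.00.
5:3 in 2372×1779: fills the width, so the intermediate becomes 2372.00 × 1423.20 — a scale of ×2.0716.
The clip scales with it: width 941.19 × 2.0716 ≈ 1949.78.

1950 px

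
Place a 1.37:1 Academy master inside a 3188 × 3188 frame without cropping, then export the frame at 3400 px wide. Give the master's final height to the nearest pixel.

At 3188×3188 the master is width-limited, so height = 3188 / 1.370 ≈ 2327.01 px.
The frame scales by 3400/3188 = 1.0665; 2327.01 × 1.0665 ≈ 2481.75 px.

2482 px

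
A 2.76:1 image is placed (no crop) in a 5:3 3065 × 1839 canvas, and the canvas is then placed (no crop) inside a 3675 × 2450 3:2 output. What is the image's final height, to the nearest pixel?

1332 px

Inside the 3065×1839 canvas the image is width-limited at 3065.00 × 1110.51.
Second fit — the 5:3 canvas into 3675×2450 spans the width: 3675.00 × 2205.00 (×1.1990 from 3065×1839).
The image scales with it: height 1110.51 × 1.1990 ≈ 1331.52.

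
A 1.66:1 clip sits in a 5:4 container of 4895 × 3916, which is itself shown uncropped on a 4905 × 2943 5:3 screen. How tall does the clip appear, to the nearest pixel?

Inside the 4895×3916 canvas the clip is width-limited at 4895.00 × 2948.80.
The 5:4 canvas is height-limited in 4905×2943, giving 3678.75 × 2943.00; scale factor 0.7515.
The clip scales with it: height 2948.80 × 0.7515 ≈ 2216.11.

2216 px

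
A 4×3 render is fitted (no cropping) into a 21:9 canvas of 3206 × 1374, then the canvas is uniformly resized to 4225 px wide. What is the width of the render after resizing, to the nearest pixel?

2414 px

At 3206×1374 the render is height-limited, so width = 1374 × 4/3 ≈ 1832.00 px.
Resizing to 4225 px wide multiplies everything by 1.3178: 1832.00 → 2414.29 px.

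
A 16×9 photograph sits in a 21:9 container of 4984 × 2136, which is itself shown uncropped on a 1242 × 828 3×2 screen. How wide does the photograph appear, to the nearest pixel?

Inside the 4984×2136 canvas the photograph is height-limited at 3797.33 × 2136.00.
Second fit — the 21:9 canvas into 1242×828 spans the width: 1242.00 × 532.29 (×0.2492 from 4984×2136).
Applying the same ×0.2492: 3797.33 → 946.29.

946 px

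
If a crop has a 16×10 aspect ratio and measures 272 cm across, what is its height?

272 × 10/16 = 170.

170 cm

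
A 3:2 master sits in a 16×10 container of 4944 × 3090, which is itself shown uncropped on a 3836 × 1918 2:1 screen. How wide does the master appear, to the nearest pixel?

3:2 in 4944×3090: fills the height, so the master is 4635.00 × 3090.00.
The 16×10 canvas is height-limited in 3836×1918, giving 3068.80 × 1918.00; scale factor 0.6207.
The master scales with it: width 4635.00 × 0.6207 ≈ 2877.00.

2877 px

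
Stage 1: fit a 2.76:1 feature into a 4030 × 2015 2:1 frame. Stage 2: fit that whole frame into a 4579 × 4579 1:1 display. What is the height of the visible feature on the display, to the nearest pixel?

1659 px

Inside the 4030×2015 canvas the feature is width-limited at 4030.00 × 1460.14.
Second fit — the 2:1 canvas into 4579×4579 spans the width: 4579.00 × 2289.50 (×1.1362 from 4030×2015).
Applying the same ×1.1362: 1460.14 → 1659.06.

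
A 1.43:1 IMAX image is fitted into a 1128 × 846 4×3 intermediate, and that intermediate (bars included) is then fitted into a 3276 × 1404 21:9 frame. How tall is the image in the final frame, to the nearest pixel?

1309 px

1.43:1 IMAX in 1128×846: fills the width, so the image is 1128.00 × 788.81.
Second fit — the 4×3 canvas into 3276×1404 spans the height: 1872.00 × 1404.00 (×1.6596 from 1128×846).
So the image's height is 788.81 × 1.6596 ≈ 1309.09.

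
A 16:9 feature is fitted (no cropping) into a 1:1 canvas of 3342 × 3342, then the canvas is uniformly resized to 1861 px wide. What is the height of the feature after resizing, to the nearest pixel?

At 3342×3342 the feature is width-limited, so height = 3342 × 9/16 ≈ 1879.88 px.
The frame scales by 1861/3342 = 0.5569; 1879.88 × 0.5569 ≈ 1046.81 px.

1047 px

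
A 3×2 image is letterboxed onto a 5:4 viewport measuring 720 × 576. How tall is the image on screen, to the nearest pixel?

480 px

3×2 (1.500) > 5:4 (1.250), so the image fills the width.
The image is 720 × 2/3 ≈ 480.00 px tall.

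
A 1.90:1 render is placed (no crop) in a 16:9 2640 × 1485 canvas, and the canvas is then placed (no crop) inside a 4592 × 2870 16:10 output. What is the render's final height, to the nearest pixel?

2417 px

1.90:1 in 2640×1485: fills the width, so the render is 2640.00 × 1389.47.
16:9 in 4592×2870: fills the width, so the intermediate becomes 4592.00 × 2583.00 — a scale of ×1.7394.
Applying the same ×1.7394: 1389.47 → 2416.84.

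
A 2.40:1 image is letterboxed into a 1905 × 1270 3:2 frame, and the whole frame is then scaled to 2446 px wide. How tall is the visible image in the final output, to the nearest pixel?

1019 px

Fitted into 1905×1270, the image spans the width; its height is 1905 / 2.400 ≈ 793.75 px.
Resizing to 2446 px wide multiplies everything by 1.2840: 793.75 → 1019.17 px.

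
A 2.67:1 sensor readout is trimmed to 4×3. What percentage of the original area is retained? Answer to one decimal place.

49.9%

The height stays; only width is cut (since 4×3 is narrower than 2.67:1).
(1.333)/(2.670) ≈ 0.499 of the area survives.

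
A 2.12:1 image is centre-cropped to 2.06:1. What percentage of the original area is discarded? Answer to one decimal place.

The height stays; only width is cut (since 2.06:1 is narrower than 2.12:1).
Area ratio = (2.060)/(2.120) = 97.17%; the remaining 2.83% is cropped out.

2.8%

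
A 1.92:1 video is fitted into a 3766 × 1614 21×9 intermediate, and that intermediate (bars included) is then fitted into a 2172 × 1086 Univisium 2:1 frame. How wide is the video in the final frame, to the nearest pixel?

1787 px

Inside the 3766×1614 canvas the video is height-limited at 3098.88 × 1614.00.
21×9 in 2172×1086: fills the width, so the intermediate becomes 2172.00 × 930.86 — a scale of ×0.5767.
Applying the same ×0.5767: 3098.88 → 1787.25.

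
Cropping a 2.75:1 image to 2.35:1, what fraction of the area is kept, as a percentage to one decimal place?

2.35:1 is narrower than 2.75:1, so the crop keeps the full height and trims the width.
Area ratio = (2.350)/(2.750) = 85.45% retained.

85.5%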